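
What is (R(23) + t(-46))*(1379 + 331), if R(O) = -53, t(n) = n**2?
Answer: 3527730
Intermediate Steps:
(R(23) + t(-46))*(1379 + 331) = (-53 + (-46)**2)*(1379 + 331) = (-53 + 2116)*1710 = 2063*1710 = 3527730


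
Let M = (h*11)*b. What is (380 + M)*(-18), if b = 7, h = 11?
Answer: -22086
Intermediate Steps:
M = 847 (M = (11*11)*7 = 121*7 = 847)
(380 + M)*(-18) = (380 + 847)*(-18) = 1227*(-18) = -22086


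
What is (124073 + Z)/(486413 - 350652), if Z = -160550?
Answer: -36477/135761 ≈ -0.26869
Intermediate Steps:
(124073 + Z)/(486413 - 350652) = (124073 - 160550)/(486413 - 350652) = -36477/135761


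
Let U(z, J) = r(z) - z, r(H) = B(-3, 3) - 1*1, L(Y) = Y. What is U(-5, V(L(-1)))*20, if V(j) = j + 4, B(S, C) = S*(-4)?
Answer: 320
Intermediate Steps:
B(S, C) = -4*S
r(H) = 11 (r(H) = -4*(-3) - 1*1 = 12 - 1 = 11)
V(j) = 4 + j
U(z, J) = 11 - z
U(-5, V(L(-1)))*20 = (11 - 1*(-5))*20 = (11 + 5)*20 = 16*20 = 320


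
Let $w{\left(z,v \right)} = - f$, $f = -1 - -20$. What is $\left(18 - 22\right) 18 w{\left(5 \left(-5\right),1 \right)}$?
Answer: $1368$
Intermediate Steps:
$f = 19$ ($f = -1 + 20 = 19$)
$w{\left(z,v \right)} = -19$ ($w{\left(z,v \right)} = \left(-1\right) 19 = -19$)
$\left(18 - 22\right) 18 w{\left(5 \left(-5\right),1 \right)} = \left(18 - 22\right) 18 \left(-19\right) = \left(-4\right) 18 \left(-19\right) = \left(-72\right) \left(-19\right) = 1368$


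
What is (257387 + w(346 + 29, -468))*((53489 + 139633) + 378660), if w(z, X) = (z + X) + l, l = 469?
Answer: 147384243666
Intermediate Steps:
w(z, X) = 469 + X + z (w(z, X) = (z + X) + 469 = (X + z) + 469 = 469 + X + z)
(257387 + w(346 + 29, -468))*((53489 + 139633) + 378660) = (257387 + (469 - 468 + (346 + 29)))*((53489 + 139633) + 378660) = (257387 + (469 - 468 + 375))*(193122 + 378660) = (257387 + 376)*571782 = 257763*571782 = 147384243666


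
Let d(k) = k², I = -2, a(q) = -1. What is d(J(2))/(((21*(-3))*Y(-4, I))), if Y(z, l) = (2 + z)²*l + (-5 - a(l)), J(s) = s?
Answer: 1/189 ≈ 0.0052910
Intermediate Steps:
Y(z, l) = -4 + l*(2 + z)² (Y(z, l) = (2 + z)²*l + (-5 - 1*(-1)) = l*(2 + z)² + (-5 + 1) = l*(2 + z)² - 4 = -4 + l*(2 + z)²)
d(J(2))/(((21*(-3))*Y(-4, I))) = 2²/(((21*(-3))*(-4 - 2*(2 - 4)²))) = 4/((-63*(-4 - 2*(-2)²))) = 4/((-63*(-4 - 2*4))) = 4/((-63*(-4 - 8))) = 4/((-63*(-12))) = 4/756 = 4*(1/756) = 1/189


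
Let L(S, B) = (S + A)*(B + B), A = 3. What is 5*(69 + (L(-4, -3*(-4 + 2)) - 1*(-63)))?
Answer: 600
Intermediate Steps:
L(S, B) = 2*B*(3 + S) (L(S, B) = (S + 3)*(B + B) = (3 + S)*(2*B) = 2*B*(3 + S))
5*(69 + (L(-4, -3*(-4 + 2)) - 1*(-63))) = 5*(69 + (2*(-3*(-4 + 2))*(3 - 4) - 1*(-63))) = 5*(69 + (2*(-3*(-2))*(-1) + 63)) = 5*(69 + (2*6*(-1) + 63)) = 5*(69 + (-12 + 63)) = 5*(69 + 51) = 5*120 = 600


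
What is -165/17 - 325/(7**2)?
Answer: -13610/833 ≈ -16.339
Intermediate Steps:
-165/17 - 325/(7**2) = -165*1/17 - 325/49 = -165/17 - 325*1/49 = -165/17 - 325/49 = -13610/833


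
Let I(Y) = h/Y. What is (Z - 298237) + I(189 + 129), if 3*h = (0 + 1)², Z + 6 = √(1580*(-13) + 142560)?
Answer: -284523821/954 + 2*√30505 ≈ -2.9789e+5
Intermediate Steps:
Z = -6 + 2*√30505 (Z = -6 + √(1580*(-13) + 142560) = -6 + √(-20540 + 142560) = -6 + √122020 = -6 + 2*√30505 ≈ 343.31)
h = ⅓ (h = (0 + 1)²/3 = (⅓)*1² = (⅓)*1 = ⅓ ≈ 0.33333)
I(Y) = 1/(3*Y)
(Z - 298237) + I(189 + 129) = ((-6 + 2*√30505) - 298237) + 1/(3*(189 + 129)) = (-298243 + 2*√30505) + (⅓)/318 = (-298243 + 2*√30505) + (⅓)*(1/318) = (-298243 + 2*√30505) + 1/954 = -284523821/954 + 2*√30505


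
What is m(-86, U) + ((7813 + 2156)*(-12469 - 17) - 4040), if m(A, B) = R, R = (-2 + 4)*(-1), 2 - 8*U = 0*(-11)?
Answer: -124476976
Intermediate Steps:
U = 1/4 (U = 1/4 - 0*(-11) = 1/4 - 1/8*0 = 1/4 + 0 = 1/4 ≈ 0.25000)
R = -2 (R = 2*(-1) = -2)
m(A, B) = -2
m(-86, U) + ((7813 + 2156)*(-12469 - 17) - 4040) = -2 + ((7813 + 2156)*(-12469 - 17) - 4040) = -2 + (9969*(-12486) - 4040) = -2 + (-124472934 - 4040) = -2 - 124476974 = -124476976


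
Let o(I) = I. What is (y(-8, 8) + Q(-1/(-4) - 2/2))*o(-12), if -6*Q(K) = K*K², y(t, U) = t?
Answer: 3045/32 ≈ 95.156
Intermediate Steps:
Q(K) = -K³/6 (Q(K) = -K*K²/6 = -K³/6)
(y(-8, 8) + Q(-1/(-4) - 2/2))*o(-12) = (-8 - (-1/(-4) - 2/2)³/6)*(-12) = (-8 - (-1*(-¼) - 2*½)³/6)*(-12) = (-8 - (¼ - 1)³/6)*(-12) = (-8 - (-¾)³/6)*(-12) = (-8 - ⅙*(-27/64))*(-12) = (-8 + 9/128)*(-12) = -1015/128*(-12) = 3045/32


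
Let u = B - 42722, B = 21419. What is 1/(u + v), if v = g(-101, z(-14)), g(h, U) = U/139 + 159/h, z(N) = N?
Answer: -14039/299096332 ≈ -4.6938e-5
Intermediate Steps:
u = -21303 (u = 21419 - 42722 = -21303)
g(h, U) = 159/h + U/139 (g(h, U) = U*(1/139) + 159/h = U/139 + 159/h = 159/h + U/139)
v = -23515/14039 (v = 159/(-101) + (1/139)*(-14) = 159*(-1/101) - 14/139 = -159/101 - 14/139 = -23515/14039 ≈ -1.6750)
1/(u + v) = 1/(-21303 - 23515/14039) = 1/(-299096332/14039) = -14039/299096332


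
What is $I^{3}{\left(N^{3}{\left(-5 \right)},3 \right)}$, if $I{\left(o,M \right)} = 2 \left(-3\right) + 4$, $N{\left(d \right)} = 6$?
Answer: $-8$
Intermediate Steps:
$I{\left(o,M \right)} = -2$ ($I{\left(o,M \right)} = -6 + 4 = -2$)
$I^{3}{\left(N^{3}{\left(-5 \right)},3 \right)} = \left(-2\right)^{3} = -8$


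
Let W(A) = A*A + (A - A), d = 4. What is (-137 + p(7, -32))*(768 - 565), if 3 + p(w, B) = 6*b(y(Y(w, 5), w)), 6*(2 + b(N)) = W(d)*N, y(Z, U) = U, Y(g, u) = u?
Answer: -8120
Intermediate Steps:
W(A) = A² (W(A) = A² + 0 = A²)
b(N) = -2 + 8*N/3 (b(N) = -2 + (4²*N)/6 = -2 + (16*N)/6 = -2 + 8*N/3)
p(w, B) = -15 + 16*w (p(w, B) = -3 + 6*(-2 + 8*w/3) = -3 + (-12 + 16*w) = -15 + 16*w)
(-137 + p(7, -32))*(768 - 565) = (-137 + (-15 + 16*7))*(768 - 565) = (-137 + (-15 + 112))*203 = (-137 + 97)*203 = -40*203 = -8120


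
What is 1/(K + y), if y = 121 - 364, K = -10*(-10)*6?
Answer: 1/357 ≈ 0.0028011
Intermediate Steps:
K = 600 (K = 100*6 = 600)
y = -243
1/(K + y) = 1/(600 - 243) = 1/357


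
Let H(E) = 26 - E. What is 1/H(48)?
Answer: -1/22 ≈ -0.045455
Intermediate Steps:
1/H(48) = 1/(26 - 1*48) = 1/(26 - 48) = 1/(-22) = -1/22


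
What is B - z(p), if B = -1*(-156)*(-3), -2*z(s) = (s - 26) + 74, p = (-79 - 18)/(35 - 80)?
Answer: -39863/90 ≈ -442.92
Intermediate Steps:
p = 97/45 (p = -97/(-45) = -97*(-1/45) = 97/45 ≈ 2.1556)
z(s) = -24 - s/2 (z(s) = -((s - 26) + 74)/2 = -((-26 + s) + 74)/2 = -(48 + s)/2 = -24 - s/2)
B = -468 (B = 156*(-3) = -468)
B - z(p) = -468 - (-24 - 1/2*97/45) = -468 - (-24 - 97/90) = -468 - 1*(-2257/90) = -468 + 2257/90 = -39863/90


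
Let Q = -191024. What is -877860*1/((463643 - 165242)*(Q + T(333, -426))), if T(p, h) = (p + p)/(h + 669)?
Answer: 3950370/256504206529 ≈ 1.5401e-5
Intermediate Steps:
T(p, h) = 2*p/(669 + h) (T(p, h) = (2*p)/(669 + h) = 2*p/(669 + h))
-877860*1/((463643 - 165242)*(Q + T(333, -426))) = -877860*1/((-191024 + 2*333/(669 - 426))*(463643 - 165242)) = -877860*1/(298401*(-191024 + 2*333/243)) = -877860*1/(298401*(-191024 + 2*333*(1/243))) = -877860*1/(298401*(-191024 + 74/27)) = -877860/(298401*(-5157574/27)) = -877860/(-513008413058/9) = -877860*(-9/513008413058) = 3950370/256504206529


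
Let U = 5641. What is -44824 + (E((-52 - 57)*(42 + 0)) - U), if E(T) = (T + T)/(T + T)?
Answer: -50464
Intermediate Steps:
E(T) = 1 (E(T) = (2*T)/((2*T)) = (2*T)*(1/(2*T)) = 1)
-44824 + (E((-52 - 57)*(42 + 0)) - U) = -44824 + (1 - 1*5641) = -44824 + (1 - 5641) = -44824 - 5640 = -50464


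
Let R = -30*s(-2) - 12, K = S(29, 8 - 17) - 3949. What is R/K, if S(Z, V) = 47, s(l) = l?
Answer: -24/1951 ≈ -0.012301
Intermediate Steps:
K = -3902 (K = 47 - 3949 = -3902)
R = 48 (R = -30*(-2) - 12 = 60 - 12 = 48)
R/K = 48/(-3902) = 48*(-1/3902) = -24/1951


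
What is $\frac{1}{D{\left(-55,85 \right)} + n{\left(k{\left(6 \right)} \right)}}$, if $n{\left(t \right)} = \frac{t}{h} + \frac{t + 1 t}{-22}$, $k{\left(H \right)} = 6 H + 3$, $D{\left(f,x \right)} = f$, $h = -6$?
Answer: $- \frac{22}{1431} \approx -0.015374$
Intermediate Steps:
$k{\left(H \right)} = 3 + 6 H$
$n{\left(t \right)} = - \frac{17 t}{66}$ ($n{\left(t \right)} = \frac{t}{-6} + \frac{t + 1 t}{-22} = t \left(- \frac{1}{6}\right) + \left(t + t\right) \left(- \frac{1}{22}\right) = - \frac{t}{6} + 2 t \left(- \frac{1}{22}\right) = - \frac{t}{6} - \frac{t}{11} = - \frac{17 t}{66}$)
$\frac{1}{D{\left(-55,85 \right)} + n{\left(k{\left(6 \right)} \right)}} = \frac{1}{-55 - \frac{17 \left(3 + 6 \cdot 6\right)}{66}} = \frac{1}{-55 - \frac{17 \left(3 + 36\right)}{66}} = \frac{1}{-55 - \frac{221}{22}} = \frac{1}{- \frac{1431}{22}} = - \frac{22}{1431}$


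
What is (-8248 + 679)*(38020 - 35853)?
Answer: -16402023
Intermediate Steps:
(-8248 + 679)*(38020 - 35853) = -7569*2167 = -16402023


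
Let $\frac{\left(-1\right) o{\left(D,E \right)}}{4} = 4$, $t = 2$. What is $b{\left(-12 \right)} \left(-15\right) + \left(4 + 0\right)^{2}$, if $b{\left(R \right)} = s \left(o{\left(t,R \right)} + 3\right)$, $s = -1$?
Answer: $-179$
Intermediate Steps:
$o{\left(D,E \right)} = -16$ ($o{\left(D,E \right)} = \left(-4\right) 4 = -16$)
$b{\left(R \right)} = 13$ ($b{\left(R \right)} = - (-16 + 3) = \left(-1\right) \left(-13\right) = 13$)
$b{\left(-12 \right)} \left(-15\right) + \left(4 + 0\right)^{2} = 13 \left(-15\right) + \left(4 + 0\right)^{2} = -195 + 4^{2} = -195 + 16 = -179$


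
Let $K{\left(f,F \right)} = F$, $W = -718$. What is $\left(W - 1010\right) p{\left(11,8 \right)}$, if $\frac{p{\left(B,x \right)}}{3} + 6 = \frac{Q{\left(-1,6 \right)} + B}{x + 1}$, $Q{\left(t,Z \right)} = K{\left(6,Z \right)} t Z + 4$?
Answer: $43200$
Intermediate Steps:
$Q{\left(t,Z \right)} = 4 + t Z^{2}$ ($Q{\left(t,Z \right)} = Z t Z + 4 = t Z^{2} + 4 = 4 + t Z^{2}$)
$p{\left(B,x \right)} = -18 + \frac{3 \left(-32 + B\right)}{1 + x}$ ($p{\left(B,x \right)} = -18 + 3 \frac{\left(4 - 6^{2}\right) + B}{x + 1} = -18 + 3 \frac{\left(4 - 36\right) + B}{1 + x} = -18 + 3 \frac{-32 + B}{1 + x} = -18 + \frac{3 \left(-32 + B\right)}{1 + x}$)
$\left(W - 1010\right) p{\left(11,8 \right)} = \left(-718 - 1010\right) \frac{3 \left(-38 + 11 - 48\right)}{1 + 8} = - 1728 \frac{3 \left(-38 + 11 - 48\right)}{9} = - 1728 \cdot 3 \cdot \frac{1}{9} \left(-75\right) = \left(-1728\right) \left(-25\right) = 43200$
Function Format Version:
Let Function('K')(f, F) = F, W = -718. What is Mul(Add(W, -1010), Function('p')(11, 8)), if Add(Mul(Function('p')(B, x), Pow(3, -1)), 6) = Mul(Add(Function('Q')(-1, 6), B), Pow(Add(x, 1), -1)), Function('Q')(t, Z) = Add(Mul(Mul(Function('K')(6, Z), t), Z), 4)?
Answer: 43200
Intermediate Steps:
Function('Q')(t, Z) = Add(4, Mul(t, Pow(Z, 2))) (Function('Q')(t, Z) = Add(Mul(Mul(Z, t), Z), 4) = Add(Mul(t, Pow(Z, 2)), 4) = Add(4, Mul(t, Pow(Z, 2))))
Function('p')(B, x) = Add(-18, Mul(3, Pow(Add(1, x), -1), Add(-32, B))) (Function('p')(B, x) = Add(-18, Mul(3, Mul(Add(Add(4, Mul(-1, Pow(6, 2))), B), Pow(Add(x, 1), -1)))) = Add(-18, Mul(3, Mul(Add(Add(4, Mul(-1, 36)), B), Pow(Add(1, x), -1)))) = Add(-18, Mul(3, Mul(Add(Add(4, -36), B), Pow(Add(1, x), -1)))) = Add(-18, Mul(3, Mul(Add(-32, B), Pow(Add(1, x), -1)))) = Add(-18, Mul(3, Mul(Pow(Add(1, x), -1), Add(-32, B)))) = Add(-18, Mul(3, Pow(Add(1, x), -1), Add(-32, B))))
Mul(Add(W, -1010), Function('p')(11, 8)) = Mul(Add(-718, -1010), Mul(3, Pow(Add(1, 8), -1), Add(-38, 11, Mul(-6, 8)))) = Mul(-1728, Mul(3, Pow(9, -1), Add(-38, 11, -48))) = Mul(-1728, Mul(3, Rational(1, 9), -75)) = Mul(-1728, -25) = 43200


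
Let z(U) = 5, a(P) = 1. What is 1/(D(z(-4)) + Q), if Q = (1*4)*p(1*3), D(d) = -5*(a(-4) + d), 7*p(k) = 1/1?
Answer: -7/206 ≈ -0.033981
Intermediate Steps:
p(k) = ⅐ (p(k) = (⅐)/1 = (⅐)*1 = ⅐)
D(d) = -5 - 5*d (D(d) = -5*(1 + d) = -5 - 5*d)
Q = 4/7 (Q = (1*4)*(⅐) = 4*(⅐) = 4/7 ≈ 0.57143)
1/(D(z(-4)) + Q) = 1/((-5 - 5*5) + 4/7) = 1/((-5 - 25) + 4/7) = 1/(-30 + 4/7) = 1/(-206/7) = -7/206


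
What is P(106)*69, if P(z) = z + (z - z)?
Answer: 7314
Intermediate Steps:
P(z) = z (P(z) = z + 0 = z)
P(106)*69 = 106*69 = 7314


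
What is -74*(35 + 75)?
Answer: -8140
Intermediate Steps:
-74*(35 + 75) = -74*110 = -8140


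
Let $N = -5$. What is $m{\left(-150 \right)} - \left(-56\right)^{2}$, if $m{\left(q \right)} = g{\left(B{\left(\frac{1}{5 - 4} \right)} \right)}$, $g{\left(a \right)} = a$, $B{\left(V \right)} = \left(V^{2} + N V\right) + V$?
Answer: $-3139$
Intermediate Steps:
$B{\left(V \right)} = V^{2} - 4 V$ ($B{\left(V \right)} = \left(V^{2} - 5 V\right) + V = V^{2} - 4 V$)
$m{\left(q \right)} = -3$ ($m{\left(q \right)} = \frac{-4 + \frac{1}{5 - 4}}{5 - 4} = \frac{-4 + 1^{-1}}{1} = 1 \left(-4 + 1\right) = 1 \left(-3\right) = -3$)
$m{\left(-150 \right)} - \left(-56\right)^{2} = -3 - \left(-56\right)^{2} = -3 - 3136 = -3139$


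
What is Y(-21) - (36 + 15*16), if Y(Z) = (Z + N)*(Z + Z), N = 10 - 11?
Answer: 648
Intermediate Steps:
N = -1
Y(Z) = 2*Z*(-1 + Z) (Y(Z) = (Z - 1)*(Z + Z) = (-1 + Z)*(2*Z) = 2*Z*(-1 + Z))
Y(-21) - (36 + 15*16) = 2*(-21)*(-1 - 21) - (36 + 15*16) = 2*(-21)*(-22) - (36 + 240) = 924 - 1*276 = 924 - 276 = 648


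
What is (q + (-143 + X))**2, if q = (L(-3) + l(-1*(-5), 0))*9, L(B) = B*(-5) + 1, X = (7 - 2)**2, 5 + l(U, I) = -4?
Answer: 3025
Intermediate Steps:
l(U, I) = -9 (l(U, I) = -5 - 4 = -9)
X = 25 (X = 5**2 = 25)
L(B) = 1 - 5*B (L(B) = -5*B + 1 = 1 - 5*B)
q = 63 (q = ((1 - 5*(-3)) - 9)*9 = ((1 + 15) - 9)*9 = (16 - 9)*9 = 7*9 = 63)
(q + (-143 + X))**2 = (63 + (-143 + 25))**2 = (63 - 118)**2 = (-55)**2 = 3025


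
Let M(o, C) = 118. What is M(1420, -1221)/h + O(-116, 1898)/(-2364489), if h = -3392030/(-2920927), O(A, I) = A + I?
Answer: 45275607068683/445578756815 ≈ 101.61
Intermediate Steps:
h = 3392030/2920927 (h = -3392030*(-1/2920927) = 3392030/2920927 ≈ 1.1613)
M(1420, -1221)/h + O(-116, 1898)/(-2364489) = 118/(3392030/2920927) + (-116 + 1898)/(-2364489) = 118*(2920927/3392030) + 1782*(-1/2364489) = 172334693/1696015 - 198/262721 = 45275607068683/445578756815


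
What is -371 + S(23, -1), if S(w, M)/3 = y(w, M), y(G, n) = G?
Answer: -302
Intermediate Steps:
S(w, M) = 3*w
-371 + S(23, -1) = -371 + 3*23 = -371 + 69 = -302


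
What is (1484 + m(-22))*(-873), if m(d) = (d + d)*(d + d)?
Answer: -2985660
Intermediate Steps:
m(d) = 4*d**2 (m(d) = (2*d)*(2*d) = 4*d**2)
(1484 + m(-22))*(-873) = (1484 + 4*(-22)**2)*(-873) = (1484 + 4*484)*(-873) = (1484 + 1936)*(-873) = 3420*(-873) = -2985660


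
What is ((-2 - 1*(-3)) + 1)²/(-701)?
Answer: -4/701 ≈ -0.0057061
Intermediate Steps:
((-2 - 1*(-3)) + 1)²/(-701) = ((-2 + 3) + 1)²*(-1/701) = (1 + 1)²*(-1/701) = 2²*(-1/701) = 4*(-1/701) = -4/701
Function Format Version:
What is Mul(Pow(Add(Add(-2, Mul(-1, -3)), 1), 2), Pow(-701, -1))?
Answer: Rational(-4, 701) ≈ -0.0057061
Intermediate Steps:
Mul(Pow(Add(Add(-2, Mul(-1, -3)), 1), 2), Pow(-701, -1)) = Mul(Pow(Add(Add(-2, 3), 1), 2), Rational(-1, 701)) = Mul(Pow(Add(1, 1), 2), Rational(-1, 701)) = Mul(Pow(2, 2), Rational(-1, 701)) = Mul(4, Rational(-1, 701)) = Rational(-4, 701)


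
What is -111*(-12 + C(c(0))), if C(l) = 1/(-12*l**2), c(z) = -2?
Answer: 21349/16 ≈ 1334.3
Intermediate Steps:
C(l) = -1/(12*l**2)
-111*(-12 + C(c(0))) = -111*(-12 - 1/12/(-2)**2) = -111*(-12 - 1/12*1/4) = -111*(-12 - 1/48) = -111*(-577/48) = 21349/16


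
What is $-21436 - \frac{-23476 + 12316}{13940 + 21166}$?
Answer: $- \frac{125420176}{5851} \approx -21436.0$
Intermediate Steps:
$-21436 - \frac{-23476 + 12316}{13940 + 21166} = -21436 - - \frac{11160}{35106} = -21436 - \left(-11160\right) \frac{1}{35106} = -21436 - - \frac{1860}{5851} = -21436 + \frac{1860}{5851} = - \frac{125420176}{5851}$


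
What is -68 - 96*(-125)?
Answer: 11932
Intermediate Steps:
-68 - 96*(-125) = -68 + 12000 = 11932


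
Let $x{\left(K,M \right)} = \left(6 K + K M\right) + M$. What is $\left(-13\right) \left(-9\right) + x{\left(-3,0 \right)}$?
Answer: $99$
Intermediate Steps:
$x{\left(K,M \right)} = M + 6 K + K M$
$\left(-13\right) \left(-9\right) + x{\left(-3,0 \right)} = \left(-13\right) \left(-9\right) + \left(0 + 6 \left(-3\right) - 0\right) = 117 + \left(0 - 18 + 0\right) = 117 - 18 = 99$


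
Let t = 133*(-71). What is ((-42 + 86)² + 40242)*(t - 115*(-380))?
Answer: 1444891746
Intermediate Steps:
t = -9443
((-42 + 86)² + 40242)*(t - 115*(-380)) = ((-42 + 86)² + 40242)*(-9443 - 115*(-380)) = (44² + 40242)*(-9443 + 43700) = (1936 + 40242)*34257 = 42178*34257 = 1444891746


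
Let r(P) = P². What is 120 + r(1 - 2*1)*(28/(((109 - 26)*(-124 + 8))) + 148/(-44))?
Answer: 3088104/26477 ≈ 116.63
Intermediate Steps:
120 + r(1 - 2*1)*(28/(((109 - 26)*(-124 + 8))) + 148/(-44)) = 120 + (1 - 2*1)²*(28/(((109 - 26)*(-124 + 8))) + 148/(-44)) = 120 + (1 - 2)²*(28/((83*(-116))) + 148*(-1/44)) = 120 + (-1)²*(28/(-9628) - 37/11) = 120 + 1*(28*(-1/9628) - 37/11) = 120 + 1*(-7/2407 - 37/11) = 120 + 1*(-89136/26477) = 120 - 89136/26477 = 3088104/26477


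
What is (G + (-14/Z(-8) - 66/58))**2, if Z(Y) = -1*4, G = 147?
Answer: 75047569/3364 ≈ 22309.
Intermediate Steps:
Z(Y) = -4
(G + (-14/Z(-8) - 66/58))**2 = (147 + (-14/(-4) - 66/58))**2 = (147 + (-14*(-1/4) - 66*1/58))**2 = (147 + (7/2 - 33/29))**2 = (147 + 137/58)**2 = (8663/58)**2 = 75047569/3364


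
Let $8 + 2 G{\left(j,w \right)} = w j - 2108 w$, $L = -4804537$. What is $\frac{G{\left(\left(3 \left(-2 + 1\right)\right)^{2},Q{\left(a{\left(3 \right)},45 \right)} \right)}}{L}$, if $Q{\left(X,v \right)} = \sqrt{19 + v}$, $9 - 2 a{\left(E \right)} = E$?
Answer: $\frac{8400}{4804537} \approx 0.0017483$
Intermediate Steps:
$a{\left(E \right)} = \frac{9}{2} - \frac{E}{2}$
$G{\left(j,w \right)} = -4 - 1054 w + \frac{j w}{2}$ ($G{\left(j,w \right)} = -4 + \frac{w j - 2108 w}{2} = -4 + \frac{j w - 2108 w}{2} = -4 + \frac{- 2108 w + j w}{2} = -4 + \left(- 1054 w + \frac{j w}{2}\right) = -4 - 1054 w + \frac{j w}{2}$)
$\frac{G{\left(\left(3 \left(-2 + 1\right)\right)^{2},Q{\left(a{\left(3 \right)},45 \right)} \right)}}{L} = \frac{-4 - 1054 \sqrt{19 + 45} + \frac{\left(3 \left(-2 + 1\right)\right)^{2} \sqrt{19 + 45}}{2}}{-4804537} = \left(-4 - 1054 \sqrt{64} + \frac{\left(3 \left(-1\right)\right)^{2} \sqrt{64}}{2}\right) \left(- \frac{1}{4804537}\right) = \left(-4 - 8432 + \frac{1}{2} \left(-3\right)^{2} \cdot 8\right) \left(- \frac{1}{4804537}\right) = \left(-4 - 8432 + \frac{1}{2} \cdot 9 \cdot 8\right) \left(- \frac{1}{4804537}\right) = \left(-4 - 8432 + 36\right) \left(- \frac{1}{4804537}\right) = \left(-8400\right) \left(- \frac{1}{4804537}\right) = \frac{8400}{4804537}$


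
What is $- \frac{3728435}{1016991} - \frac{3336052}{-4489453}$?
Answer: $- \frac{13345898836523}{4565733295923} \approx -2.9231$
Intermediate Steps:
$- \frac{3728435}{1016991} - \frac{3336052}{-4489453} = \left(-3728435\right) \frac{1}{1016991} - - \frac{3336052}{4489453} = - \frac{3728435}{1016991} + \frac{3336052}{4489453} = - \frac{13345898836523}{4565733295923}$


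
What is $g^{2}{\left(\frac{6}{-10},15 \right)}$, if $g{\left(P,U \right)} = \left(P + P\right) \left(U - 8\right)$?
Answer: $\frac{1764}{25} \approx 70.56$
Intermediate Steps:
$g{\left(P,U \right)} = 2 P \left(-8 + U\right)$
$g^{2}{\left(\frac{6}{-10},15 \right)} = \left(2 \frac{6}{-10} \left(-8 + 15\right)\right)^{2} = \left(2 \cdot 6 \left(- \frac{1}{10}\right) 7\right)^{2} = \left(2 \left(- \frac{3}{5}\right) 7\right)^{2} = \left(- \frac{42}{5}\right)^{2} = \frac{1764}{25}$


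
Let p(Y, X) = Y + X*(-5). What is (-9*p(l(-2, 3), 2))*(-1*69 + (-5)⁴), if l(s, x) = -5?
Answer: 75060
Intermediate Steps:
p(Y, X) = Y - 5*X
(-9*p(l(-2, 3), 2))*(-1*69 + (-5)⁴) = (-9*(-5 - 5*2))*(-1*69 + (-5)⁴) = (-9*(-5 - 10))*(-69 + 625) = -9*(-15)*556 = 135*556 = 75060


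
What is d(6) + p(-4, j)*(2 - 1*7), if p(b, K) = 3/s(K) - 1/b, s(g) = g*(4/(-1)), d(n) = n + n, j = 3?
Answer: 12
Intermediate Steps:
d(n) = 2*n
s(g) = -4*g (s(g) = g*(4*(-1)) = g*(-4) = -4*g)
p(b, K) = -1/b - 3/(4*K) (p(b, K) = 3/((-4*K)) - 1/b = 3*(-1/(4*K)) - 1/b = -3/(4*K) - 1/b = -1/b - 3/(4*K))
d(6) + p(-4, j)*(2 - 1*7) = 2*6 + (-1/(-4) - 3/4/3)*(2 - 1*7) = 12 + (-1*(-1/4) - 3/4*1/3)*(2 - 7) = 12 + (1/4 - 1/4)*(-5) = 12 + 0*(-5) = 12 + 0 = 12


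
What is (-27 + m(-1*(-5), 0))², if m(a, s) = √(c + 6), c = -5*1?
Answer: 676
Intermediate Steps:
c = -5
m(a, s) = 1 (m(a, s) = √(-5 + 6) = √1 = 1)
(-27 + m(-1*(-5), 0))² = (-27 + 1)² = (-26)² = 676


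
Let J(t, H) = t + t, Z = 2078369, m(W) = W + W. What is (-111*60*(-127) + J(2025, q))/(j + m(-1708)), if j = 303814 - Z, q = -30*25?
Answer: -283290/592657 ≈ -0.47800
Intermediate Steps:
m(W) = 2*W
q = -750
j = -1774555 (j = 303814 - 1*2078369 = 303814 - 2078369 = -1774555)
J(t, H) = 2*t
(-111*60*(-127) + J(2025, q))/(j + m(-1708)) = (-111*60*(-127) + 2*2025)/(-1774555 + 2*(-1708)) = (-6660*(-127) + 4050)/(-1774555 - 3416) = (845820 + 4050)/(-1777971) = 849870*(-1/1777971) = -283290/592657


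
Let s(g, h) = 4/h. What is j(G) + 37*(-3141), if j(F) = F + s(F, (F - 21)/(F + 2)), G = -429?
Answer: -26244496/225 ≈ -1.1664e+5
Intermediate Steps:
j(F) = F + 4*(2 + F)/(-21 + F) (j(F) = F + 4/(((F - 21)/(F + 2))) = F + 4/(((-21 + F)/(2 + F))) = F + 4*((2 + F)/(-21 + F)) = F + 4*(2 + F)/(-21 + F))
j(G) + 37*(-3141) = (8 + (-429)**2 - 17*(-429))/(-21 - 429) + 37*(-3141) = (8 + 184041 + 7293)/(-450) - 116217 = -1/450*191342 - 116217 = -95671/225 - 116217 = -26244496/225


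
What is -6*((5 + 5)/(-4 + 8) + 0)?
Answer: -15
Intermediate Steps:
-6*((5 + 5)/(-4 + 8) + 0) = -6*(10/4 + 0) = -6*(10*(¼) + 0) = -6*(5/2 + 0) = -6*5/2 = -15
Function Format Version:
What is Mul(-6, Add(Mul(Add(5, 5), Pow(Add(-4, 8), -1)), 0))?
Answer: -15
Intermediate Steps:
Mul(-6, Add(Mul(Add(5, 5), Pow(Add(-4, 8), -1)), 0)) = Mul(-6, Add(Mul(10, Pow(4, -1)), 0)) = Mul(-6, Add(Mul(10, Rational(1, 4)), 0)) = Mul(-6, Add(Rational(5, 2), 0)) = Mul(-6, Rational(5, 2)) = -15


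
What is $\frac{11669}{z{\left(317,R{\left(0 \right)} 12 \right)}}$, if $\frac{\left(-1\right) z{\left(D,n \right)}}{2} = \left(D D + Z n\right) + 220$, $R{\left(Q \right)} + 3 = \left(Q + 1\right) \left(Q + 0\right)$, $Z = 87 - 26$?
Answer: $- \frac{11669}{197026} \approx -0.059226$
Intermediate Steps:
$Z = 61$
$R{\left(Q \right)} = -3 + Q \left(1 + Q\right)$ ($R{\left(Q \right)} = -3 + \left(Q + 1\right) \left(Q + 0\right) = -3 + \left(1 + Q\right) Q = -3 + Q \left(1 + Q\right)$)
$z{\left(D,n \right)} = -440 - 122 n - 2 D^{2}$ ($z{\left(D,n \right)} = - 2 \left(\left(D D + 61 n\right) + 220\right) = - 2 \left(\left(D^{2} + 61 n\right) + 220\right) = - 2 \left(220 + D^{2} + 61 n\right) = -440 - 122 n - 2 D^{2}$)
$\frac{11669}{z{\left(317,R{\left(0 \right)} 12 \right)}} = \frac{11669}{-440 - 122 \left(-3 + 0 + 0^{2}\right) 12 - 2 \cdot 317^{2}} = \frac{11669}{-440 - 122 \left(-3 + 0 + 0\right) 12 - 200978} = \frac{11669}{-440 - 122 \left(\left(-3\right) 12\right) - 200978} = \frac{11669}{-440 - -4392 - 200978} = \frac{11669}{-440 + 4392 - 200978} = \frac{11669}{-197026} = 11669 \left(- \frac{1}{197026}\right) = - \frac{11669}{197026}$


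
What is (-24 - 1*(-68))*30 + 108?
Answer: 1428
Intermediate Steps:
(-24 - 1*(-68))*30 + 108 = (-24 + 68)*30 + 108 = 44*30 + 108 = 1320 + 108 = 1428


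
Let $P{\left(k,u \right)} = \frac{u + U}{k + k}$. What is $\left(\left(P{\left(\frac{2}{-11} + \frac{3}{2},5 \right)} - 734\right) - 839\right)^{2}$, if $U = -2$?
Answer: $\frac{2077901056}{841} \approx 2.4708 \cdot 10^{6}$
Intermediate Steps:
$P{\left(k,u \right)} = \frac{-2 + u}{2 k}$ ($P{\left(k,u \right)} = \frac{u - 2}{k + k} = \frac{-2 + u}{2 k}$)
$\left(\left(P{\left(\frac{2}{-11} + \frac{3}{2},5 \right)} - 734\right) - 839\right)^{2} = \left(\left(\frac{-2 + 5}{2 \left(\frac{2}{-11} + \frac{3}{2}\right)} - 734\right) - 839\right)^{2} = \left(\left(\frac{1}{2} \frac{1}{2 \left(- \frac{1}{11}\right) + 3 \cdot \frac{1}{2}} \cdot 3 - 734\right) - 839\right)^{2} = \left(\left(\frac{1}{2} \frac{1}{- \frac{2}{11} + \frac{3}{2}} \cdot 3 - 734\right) - 839\right)^{2} = \left(\left(\frac{1}{2} \frac{1}{\frac{29}{22}} \cdot 3 - 734\right) - 839\right)^{2} = \left(\left(\frac{1}{2} \cdot \frac{22}{29} \cdot 3 - 734\right) - 839\right)^{2} = \left(\left(\frac{33}{29} - 734\right) - 839\right)^{2} = \left(- \frac{21253}{29} - 839\right)^{2} = \left(- \frac{45584}{29}\right)^{2} = \frac{2077901056}{841}$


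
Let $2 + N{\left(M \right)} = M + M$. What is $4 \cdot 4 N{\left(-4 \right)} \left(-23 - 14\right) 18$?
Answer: $106560$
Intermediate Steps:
$N{\left(M \right)} = -2 + 2 M$ ($N{\left(M \right)} = -2 + \left(M + M\right) = -2 + 2 M$)
$4 \cdot 4 N{\left(-4 \right)} \left(-23 - 14\right) 18 = 4 \cdot 4 \left(-2 + 2 \left(-4\right)\right) \left(-23 - 14\right) 18 = 16 \left(-2 - 8\right) \left(-23 - 14\right) 18 = 16 \left(-10\right) \left(-37\right) 18 = \left(-160\right) \left(-37\right) 18 = 5920 \cdot 18 = 106560$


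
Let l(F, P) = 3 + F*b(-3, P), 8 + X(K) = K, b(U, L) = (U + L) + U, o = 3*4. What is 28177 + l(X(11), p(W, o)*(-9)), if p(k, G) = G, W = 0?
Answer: 27838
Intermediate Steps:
o = 12
b(U, L) = L + 2*U (b(U, L) = (L + U) + U = L + 2*U)
X(K) = -8 + K
l(F, P) = 3 + F*(-6 + P) (l(F, P) = 3 + F*(P + 2*(-3)) = 3 + F*(P - 6) = 3 + F*(-6 + P))
28177 + l(X(11), p(W, o)*(-9)) = 28177 + (3 + (-8 + 11)*(-6 + 12*(-9))) = 28177 + (3 + 3*(-6 - 108)) = 28177 + (3 + 3*(-114)) = 28177 + (3 - 342) = 28177 - 339 = 27838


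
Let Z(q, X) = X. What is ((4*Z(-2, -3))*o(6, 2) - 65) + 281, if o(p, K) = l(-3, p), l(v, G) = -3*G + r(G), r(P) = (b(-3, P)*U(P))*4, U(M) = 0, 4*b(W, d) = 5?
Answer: 432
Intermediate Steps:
b(W, d) = 5/4 (b(W, d) = (¼)*5 = 5/4)
r(P) = 0 (r(P) = ((5/4)*0)*4 = 0*4 = 0)
l(v, G) = -3*G (l(v, G) = -3*G + 0 = -3*G)
o(p, K) = -3*p
((4*Z(-2, -3))*o(6, 2) - 65) + 281 = ((4*(-3))*(-3*6) - 65) + 281 = (-12*(-18) - 65) + 281 = (216 - 65) + 281 = 151 + 281 = 432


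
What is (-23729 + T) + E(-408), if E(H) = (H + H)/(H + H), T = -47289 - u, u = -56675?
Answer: -14342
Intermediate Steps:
T = 9386 (T = -47289 - 1*(-56675) = -47289 + 56675 = 9386)
E(H) = 1 (E(H) = (2*H)/((2*H)) = (2*H)*(1/(2*H)) = 1)
(-23729 + T) + E(-408) = (-23729 + 9386) + 1 = -14343 + 1 = -14342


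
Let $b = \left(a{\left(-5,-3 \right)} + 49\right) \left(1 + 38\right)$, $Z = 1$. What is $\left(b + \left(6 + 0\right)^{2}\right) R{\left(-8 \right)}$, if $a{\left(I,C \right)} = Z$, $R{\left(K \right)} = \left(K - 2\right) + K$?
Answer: $-35748$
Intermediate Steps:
$R{\left(K \right)} = -2 + 2 K$ ($R{\left(K \right)} = \left(-2 + K\right) + K = -2 + 2 K$)
$a{\left(I,C \right)} = 1$
$b = 1950$ ($b = \left(1 + 49\right) \left(1 + 38\right) = 50 \cdot 39 = 1950$)
$\left(b + \left(6 + 0\right)^{2}\right) R{\left(-8 \right)} = \left(1950 + \left(6 + 0\right)^{2}\right) \left(-2 + 2 \left(-8\right)\right) = \left(1950 + 6^{2}\right) \left(-2 - 16\right) = \left(1950 + 36\right) \left(-18\right) = 1986 \left(-18\right) = -35748$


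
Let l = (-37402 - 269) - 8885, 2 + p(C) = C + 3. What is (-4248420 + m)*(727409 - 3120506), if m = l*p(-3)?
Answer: 9944055108876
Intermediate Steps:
p(C) = 1 + C (p(C) = -2 + (C + 3) = -2 + (3 + C) = 1 + C)
l = -46556 (l = -37671 - 8885 = -46556)
m = 93112 (m = -46556*(1 - 3) = -46556*(-2) = 93112)
(-4248420 + m)*(727409 - 3120506) = (-4248420 + 93112)*(727409 - 3120506) = -4155308*(-2393097) = 9944055108876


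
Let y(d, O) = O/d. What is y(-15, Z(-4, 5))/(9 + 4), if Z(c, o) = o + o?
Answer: -2/39 ≈ -0.051282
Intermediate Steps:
Z(c, o) = 2*o
y(-15, Z(-4, 5))/(9 + 4) = ((2*5)/(-15))/(9 + 4) = (10*(-1/15))/13 = -⅔*1/13 = -2/39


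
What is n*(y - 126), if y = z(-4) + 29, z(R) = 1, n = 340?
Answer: -32640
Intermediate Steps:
y = 30 (y = 1 + 29 = 30)
n*(y - 126) = 340*(30 - 126) = 340*(-96) = -32640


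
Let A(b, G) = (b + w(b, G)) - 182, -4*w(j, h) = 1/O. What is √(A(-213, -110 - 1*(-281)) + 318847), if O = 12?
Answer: √45857085/12 ≈ 564.32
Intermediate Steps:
w(j, h) = -1/48 (w(j, h) = -¼/12 = -¼*1/12 = -1/48)
A(b, G) = -8737/48 + b (A(b, G) = (b - 1/48) - 182 = (-1/48 + b) - 182 = -8737/48 + b)
√(A(-213, -110 - 1*(-281)) + 318847) = √((-8737/48 - 213) + 318847) = √(-18961/48 + 318847) = √(15285695/48) = √45857085/12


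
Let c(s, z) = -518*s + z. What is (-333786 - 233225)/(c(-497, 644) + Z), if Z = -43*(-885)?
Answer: -567011/296145 ≈ -1.9146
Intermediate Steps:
Z = 38055
c(s, z) = z - 518*s
(-333786 - 233225)/(c(-497, 644) + Z) = (-333786 - 233225)/((644 - 518*(-497)) + 38055) = -567011/((644 + 257446) + 38055) = -567011/(258090 + 38055) = -567011/296145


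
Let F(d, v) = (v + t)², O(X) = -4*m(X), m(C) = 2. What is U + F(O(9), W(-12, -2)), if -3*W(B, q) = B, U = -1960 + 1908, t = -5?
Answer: -51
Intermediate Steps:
U = -52
W(B, q) = -B/3
O(X) = -8 (O(X) = -4*2 = -8)
F(d, v) = (-5 + v)² (F(d, v) = (v - 5)² = (-5 + v)²)
U + F(O(9), W(-12, -2)) = -52 + (-5 - ⅓*(-12))² = -52 + (-5 + 4)² = -52 + (-1)² = -52 + 1 = -51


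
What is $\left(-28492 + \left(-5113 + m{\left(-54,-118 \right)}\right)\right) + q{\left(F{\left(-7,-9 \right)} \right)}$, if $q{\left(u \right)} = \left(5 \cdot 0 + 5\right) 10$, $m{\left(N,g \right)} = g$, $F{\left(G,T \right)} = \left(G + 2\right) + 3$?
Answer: $-33673$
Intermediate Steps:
$F{\left(G,T \right)} = 5 + G$ ($F{\left(G,T \right)} = \left(2 + G\right) + 3 = 5 + G$)
$q{\left(u \right)} = 50$ ($q{\left(u \right)} = \left(0 + 5\right) 10 = 5 \cdot 10 = 50$)
$\left(-28492 + \left(-5113 + m{\left(-54,-118 \right)}\right)\right) + q{\left(F{\left(-7,-9 \right)} \right)} = \left(-28492 - 5231\right) + 50 = -33723 + 50 = -33673$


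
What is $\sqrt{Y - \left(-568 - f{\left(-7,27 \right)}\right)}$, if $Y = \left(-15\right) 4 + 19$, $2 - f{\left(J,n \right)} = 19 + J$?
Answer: $\sqrt{517} \approx 22.738$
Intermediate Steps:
$f{\left(J,n \right)} = -17 - J$ ($f{\left(J,n \right)} = 2 - \left(19 + J\right) = -17 - J$)
$Y = -41$ ($Y = -60 + 19 = -41$)
$\sqrt{Y - \left(-568 - f{\left(-7,27 \right)}\right)} = \sqrt{-41 + \left(\left(\left(-17 - -7\right) + 1453\right) - 885\right)} = \sqrt{-41 + \left(\left(\left(-17 + 7\right) + 1453\right) - 885\right)} = \sqrt{-41 + \left(\left(-10 + 1453\right) - 885\right)} = \sqrt{-41 + \left(1443 - 885\right)} = \sqrt{-41 + 558} = \sqrt{517}$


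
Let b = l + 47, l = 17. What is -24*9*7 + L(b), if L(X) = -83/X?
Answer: -96851/64 ≈ -1513.3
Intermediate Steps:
b = 64 (b = 17 + 47 = 64)
-24*9*7 + L(b) = -24*9*7 - 83/64 = -216*7 - 83*1/64 = -1512 - 83/64 = -96851/64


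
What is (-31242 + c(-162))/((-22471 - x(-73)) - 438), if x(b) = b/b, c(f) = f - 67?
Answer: 31471/22910 ≈ 1.3737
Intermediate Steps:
c(f) = -67 + f
x(b) = 1
(-31242 + c(-162))/((-22471 - x(-73)) - 438) = (-31242 + (-67 - 162))/((-22471 - 1*1) - 438) = (-31242 - 229)/((-22471 - 1) - 438) = -31471/(-22472 - 438) = -31471/(-22910) = -31471*(-1/22910) = 31471/22910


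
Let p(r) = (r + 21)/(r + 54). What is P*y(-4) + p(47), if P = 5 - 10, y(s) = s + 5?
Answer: -437/101 ≈ -4.3267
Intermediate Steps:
p(r) = (21 + r)/(54 + r)
y(s) = 5 + s
P = -5
P*y(-4) + p(47) = -5*(5 - 4) + (21 + 47)/(54 + 47) = -5*1 + 68/101 = -5 + (1/101)*68 = -5 + 68/101 = -437/101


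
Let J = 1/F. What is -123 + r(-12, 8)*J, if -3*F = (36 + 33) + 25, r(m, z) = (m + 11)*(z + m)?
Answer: -5787/47 ≈ -123.13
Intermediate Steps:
r(m, z) = (11 + m)*(m + z)
F = -94/3 (F = -((36 + 33) + 25)/3 = -(69 + 25)/3 = -⅓*94 = -94/3 ≈ -31.333)
J = -3/94 (J = 1/(-94/3) = -3/94 ≈ -0.031915)
-123 + r(-12, 8)*J = -123 + ((-12)² + 11*(-12) + 11*8 - 12*8)*(-3/94) = -123 + (144 - 132 + 88 - 96)*(-3/94) = -123 + 4*(-3/94) = -123 - 6/47 = -5787/47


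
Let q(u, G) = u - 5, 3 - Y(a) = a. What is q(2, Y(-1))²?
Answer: 9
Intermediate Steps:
Y(a) = 3 - a
q(u, G) = -5 + u
q(2, Y(-1))² = (-5 + 2)² = (-3)² = 9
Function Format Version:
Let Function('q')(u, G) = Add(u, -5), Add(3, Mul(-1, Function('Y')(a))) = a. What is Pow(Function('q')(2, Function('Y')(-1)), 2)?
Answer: 9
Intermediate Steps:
Function('Y')(a) = Add(3, Mul(-1, a))
Function('q')(u, G) = Add(-5, u)
Pow(Function('q')(2, Function('Y')(-1)), 2) = Pow(Add(-5, 2), 2) = Pow(-3, 2) = 9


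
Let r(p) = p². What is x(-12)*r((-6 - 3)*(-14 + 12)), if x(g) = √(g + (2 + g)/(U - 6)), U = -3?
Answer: 756*I*√2 ≈ 1069.1*I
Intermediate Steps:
x(g) = √(-2/9 + 8*g/9) (x(g) = √(g + (2 + g)/(-3 - 6)) = √(g + (2 + g)/(-9)) = √(g + (2 + g)*(-⅑)) = √(g + (-2/9 - g/9)) = √(-2/9 + 8*g/9))
x(-12)*r((-6 - 3)*(-14 + 12)) = (√(-2 + 8*(-12))/3)*((-6 - 3)*(-14 + 12))² = (√(-2 - 96)/3)*(-9*(-2))² = (√(-98)/3)*18² = ((7*I*√2)/3)*324 = (7*I*√2/3)*324 = 756*I*√2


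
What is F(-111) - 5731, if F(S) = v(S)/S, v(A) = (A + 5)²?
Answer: -647377/111 ≈ -5832.2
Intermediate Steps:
v(A) = (5 + A)²
F(S) = (5 + S)²/S
F(-111) - 5731 = (5 - 111)²/(-111) - 5731 = -1/111*(-106)² - 5731 = -1/111*11236 - 5731 = -11236/111 - 5731 = -647377/111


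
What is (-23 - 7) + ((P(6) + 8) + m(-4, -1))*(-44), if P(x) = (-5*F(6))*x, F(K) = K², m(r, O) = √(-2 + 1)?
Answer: 47138 - 44*I ≈ 47138.0 - 44.0*I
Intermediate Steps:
m(r, O) = I (m(r, O) = √(-1) = I)
P(x) = -180*x (P(x) = (-5*6²)*x = (-5*36)*x = -180*x)
(-23 - 7) + ((P(6) + 8) + m(-4, -1))*(-44) = (-23 - 7) + ((-180*6 + 8) + I)*(-44) = -30 + ((-1080 + 8) + I)*(-44) = -30 + (-1072 + I)*(-44) = -30 + (47168 - 44*I) = 47138 - 44*I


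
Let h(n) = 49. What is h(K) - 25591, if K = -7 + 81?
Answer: -25542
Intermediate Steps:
K = 74
h(K) - 25591 = 49 - 25591 = -25542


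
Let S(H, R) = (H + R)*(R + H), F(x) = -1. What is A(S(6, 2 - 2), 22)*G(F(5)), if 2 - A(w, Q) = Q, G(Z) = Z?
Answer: 20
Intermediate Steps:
S(H, R) = (H + R)**2 (S(H, R) = (H + R)*(H + R) = (H + R)**2)
A(w, Q) = 2 - Q
A(S(6, 2 - 2), 22)*G(F(5)) = (2 - 1*22)*(-1) = (2 - 22)*(-1) = -20*(-1) = 20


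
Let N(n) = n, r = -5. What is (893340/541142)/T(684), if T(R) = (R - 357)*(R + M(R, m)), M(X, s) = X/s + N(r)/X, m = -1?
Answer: -2909736/4213177 ≈ -0.69063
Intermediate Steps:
M(X, s) = -5/X + X/s (M(X, s) = X/s - 5/X = -5/X + X/s)
T(R) = -5*(-357 + R)/R (T(R) = (R - 357)*(R + (-5/R + R/(-1))) = (-357 + R)*(R + (-5/R + R*(-1))) = (-357 + R)*(R + (-5/R - R)) = (-357 + R)*(R + (-R - 5/R)) = (-357 + R)*(-5/R) = -5*(-357 + R)/R)
(893340/541142)/T(684) = (893340/541142)/(-5 + 1785/684) = (893340*(1/541142))/(-5 + 1785*(1/684)) = 63810/(38653*(-5 + 595/228)) = 63810/(38653*(-545/228)) = (63810/38653)*(-228/545) = -2909736/4213177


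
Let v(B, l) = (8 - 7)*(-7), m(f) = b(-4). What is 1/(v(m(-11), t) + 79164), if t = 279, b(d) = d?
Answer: 1/79157 ≈ 1.2633e-5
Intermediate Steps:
m(f) = -4
v(B, l) = -7 (v(B, l) = 1*(-7) = -7)
1/(v(m(-11), t) + 79164) = 1/(-7 + 79164) = 1/79157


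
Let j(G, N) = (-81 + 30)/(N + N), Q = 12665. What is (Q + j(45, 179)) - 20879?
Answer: -2940663/358 ≈ -8214.1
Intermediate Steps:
j(G, N) = -51/(2*N) (j(G, N) = -51*1/(2*N) = -51/(2*N))
(Q + j(45, 179)) - 20879 = (12665 - 51/2/179) - 20879 = (12665 - 51/2*1/179) - 20879 = (12665 - 51/358) - 20879 = 4534019/358 - 20879 = -2940663/358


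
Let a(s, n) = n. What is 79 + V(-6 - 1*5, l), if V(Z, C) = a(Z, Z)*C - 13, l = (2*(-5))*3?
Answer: 396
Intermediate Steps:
l = -30 (l = -10*3 = -30)
V(Z, C) = -13 + C*Z (V(Z, C) = Z*C - 13 = C*Z - 13 = -13 + C*Z)
79 + V(-6 - 1*5, l) = 79 + (-13 - 30*(-6 - 1*5)) = 79 + (-13 - 30*(-6 - 5)) = 79 + (-13 - 30*(-11)) = 79 + (-13 + 330) = 79 + 317 = 396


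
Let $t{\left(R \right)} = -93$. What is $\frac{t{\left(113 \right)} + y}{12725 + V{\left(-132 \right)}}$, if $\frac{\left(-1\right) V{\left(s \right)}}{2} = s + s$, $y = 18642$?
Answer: $\frac{18549}{13253} \approx 1.3996$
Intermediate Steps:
$V{\left(s \right)} = - 4 s$ ($V{\left(s \right)} = - 2 \left(s + s\right) = - 2 \cdot 2 s = - 4 s$)
$\frac{t{\left(113 \right)} + y}{12725 + V{\left(-132 \right)}} = \frac{-93 + 18642}{12725 - -528} = \frac{18549}{12725 + 528} = \frac{18549}{13253}$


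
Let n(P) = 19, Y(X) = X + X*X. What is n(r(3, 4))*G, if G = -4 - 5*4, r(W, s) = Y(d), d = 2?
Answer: -456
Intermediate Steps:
Y(X) = X + X²
r(W, s) = 6 (r(W, s) = 2*(1 + 2) = 2*3 = 6)
G = -24 (G = -4 - 20 = -24)
n(r(3, 4))*G = 19*(-24) = -456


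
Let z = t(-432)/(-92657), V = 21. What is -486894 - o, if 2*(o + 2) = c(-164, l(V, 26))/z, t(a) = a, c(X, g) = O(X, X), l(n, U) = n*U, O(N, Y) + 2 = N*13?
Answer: -111472325/432 ≈ -2.5804e+5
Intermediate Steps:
O(N, Y) = -2 + 13*N (O(N, Y) = -2 + N*13 = -2 + 13*N)
l(n, U) = U*n
c(X, g) = -2 + 13*X
z = 432/92657 (z = -432/(-92657) = -432*(-1/92657) = 432/92657 ≈ 0.0046624)
o = -98865883/432 (o = -2 + ((-2 + 13*(-164))/(432/92657))/2 = -2 + ((-2 - 2132)*(92657/432))/2 = -2 + (-2134*92657/432)/2 = -2 + (½)*(-98865019/216) = -2 - 98865019/432 = -98865883/432 ≈ -2.2886e+5)
-486894 - o = -486894 - 1*(-98865883/432) = -486894 + 98865883/432 = -111472325/432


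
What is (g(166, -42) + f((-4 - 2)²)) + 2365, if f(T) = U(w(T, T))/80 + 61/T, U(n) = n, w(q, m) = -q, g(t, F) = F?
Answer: 104591/45 ≈ 2324.2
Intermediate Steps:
f(T) = 61/T - T/80 (f(T) = -T/80 + 61/T = 61/T - T/80)
(g(166, -42) + f((-4 - 2)²)) + 2365 = (-42 + (61/((-4 - 2)²) - (-4 - 2)²/80)) + 2365 = (-42 + (61/((-6)²) - 1/80*(-6)²)) + 2365 = (-42 + (61/36 - 1/80*36)) + 2365 = (-42 + (61*(1/36) - 9/20)) + 2365 = (-42 + (61/36 - 9/20)) + 2365 = (-42 + 56/45) + 2365 = -1834/45 + 2365 = 104591/45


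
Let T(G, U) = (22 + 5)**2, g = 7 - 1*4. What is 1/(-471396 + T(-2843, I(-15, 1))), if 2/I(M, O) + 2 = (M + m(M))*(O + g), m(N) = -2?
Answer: -1/470667 ≈ -2.1246e-6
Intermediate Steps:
g = 3 (g = 7 - 4 = 3)
I(M, O) = 2/(-2 + (-2 + M)*(3 + O)) (I(M, O) = 2/(-2 + (M - 2)*(O + 3)) = 2/(-2 + (-2 + M)*(3 + O)))
T(G, U) = 729 (T(G, U) = 27**2 = 729)
1/(-471396 + T(-2843, I(-15, 1))) = 1/(-471396 + 729) = 1/(-470667) = -1/470667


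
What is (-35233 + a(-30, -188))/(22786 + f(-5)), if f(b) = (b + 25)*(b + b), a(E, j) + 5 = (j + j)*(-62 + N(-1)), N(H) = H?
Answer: -5775/11293 ≈ -0.51138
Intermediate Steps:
a(E, j) = -5 - 126*j (a(E, j) = -5 + (j + j)*(-62 - 1) = -5 + (2*j)*(-63) = -5 - 126*j)
f(b) = 2*b*(25 + b) (f(b) = (25 + b)*(2*b) = 2*b*(25 + b))
(-35233 + a(-30, -188))/(22786 + f(-5)) = (-35233 + (-5 - 126*(-188)))/(22786 + 2*(-5)*(25 - 5)) = (-35233 + (-5 + 23688))/(22786 + 2*(-5)*20) = (-35233 + 23683)/(22786 - 200) = -11550/22586 = -11550*1/22586 = -5775/11293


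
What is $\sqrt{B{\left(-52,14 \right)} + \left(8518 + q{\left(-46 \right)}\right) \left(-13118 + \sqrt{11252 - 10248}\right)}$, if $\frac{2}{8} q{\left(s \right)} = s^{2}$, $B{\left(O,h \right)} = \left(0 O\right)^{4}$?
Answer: $2 \sqrt{-55692469 + 8491 \sqrt{251}} \approx 14907.0 i$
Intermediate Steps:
$B{\left(O,h \right)} = 0$ ($B{\left(O,h \right)} = 0^{4} = 0$)
$q{\left(s \right)} = 4 s^{2}$
$\sqrt{B{\left(-52,14 \right)} + \left(8518 + q{\left(-46 \right)}\right) \left(-13118 + \sqrt{11252 - 10248}\right)} = \sqrt{0 + \left(8518 + 4 \left(-46\right)^{2}\right) \left(-13118 + \sqrt{11252 - 10248}\right)} = \sqrt{0 + \left(8518 + 4 \cdot 2116\right) \left(-13118 + \sqrt{11252 - 10248}\right)} = \sqrt{0 + \left(8518 + 8464\right) \left(-13118 + \sqrt{1004}\right)} = \sqrt{0 + 16982 \left(-13118 + 2 \sqrt{251}\right)} = \sqrt{0 - \left(222769876 - 33964 \sqrt{251}\right)} = \sqrt{-222769876 + 33964 \sqrt{251}}$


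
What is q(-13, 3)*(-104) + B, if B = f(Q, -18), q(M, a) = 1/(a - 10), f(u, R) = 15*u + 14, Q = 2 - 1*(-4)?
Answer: 832/7 ≈ 118.86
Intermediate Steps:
Q = 6 (Q = 2 + 4 = 6)
f(u, R) = 14 + 15*u
q(M, a) = 1/(-10 + a)
B = 104 (B = 14 + 15*6 = 14 + 90 = 104)
q(-13, 3)*(-104) + B = -104/(-10 + 3) + 104 = -104/(-7) + 104 = -⅐*(-104) + 104 = 104/7 + 104 = 832/7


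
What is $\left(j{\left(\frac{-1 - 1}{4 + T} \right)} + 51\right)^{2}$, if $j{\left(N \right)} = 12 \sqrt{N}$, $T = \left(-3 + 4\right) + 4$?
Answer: $2569 + 408 i \sqrt{2} \approx 2569.0 + 577.0 i$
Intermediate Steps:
$T = 5$ ($T = 1 + 4 = 5$)
$\left(j{\left(\frac{-1 - 1}{4 + T} \right)} + 51\right)^{2} = \left(12 \sqrt{\frac{-1 - 1}{4 + 5}} + 51\right)^{2} = \left(12 \sqrt{- \frac{2}{9}} + 51\right)^{2} = \left(12 \frac{i \sqrt{2}}{3} + 51\right)^{2} = \left(4 i \sqrt{2} + 51\right)^{2} = \left(51 + 4 i \sqrt{2}\right)^{2}$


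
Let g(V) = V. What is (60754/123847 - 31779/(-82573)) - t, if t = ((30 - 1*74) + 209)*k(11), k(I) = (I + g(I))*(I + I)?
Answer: -816672815539805/10226418331 ≈ -79859.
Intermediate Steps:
k(I) = 4*I² (k(I) = (I + I)*(I + I) = (2*I)*(2*I) = 4*I²)
t = 79860 (t = ((30 - 1*74) + 209)*(4*11²) = ((30 - 74) + 209)*(4*121) = (-44 + 209)*484 = 165*484 = 79860)
(60754/123847 - 31779/(-82573)) - t = (60754/123847 - 31779/(-82573)) - 1*79860 = (60754*(1/123847) - 31779*(-1/82573)) - 79860 = (60754/123847 + 31779/82573) - 79860 = 8952373855/10226418331 - 79860 = -816672815539805/10226418331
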